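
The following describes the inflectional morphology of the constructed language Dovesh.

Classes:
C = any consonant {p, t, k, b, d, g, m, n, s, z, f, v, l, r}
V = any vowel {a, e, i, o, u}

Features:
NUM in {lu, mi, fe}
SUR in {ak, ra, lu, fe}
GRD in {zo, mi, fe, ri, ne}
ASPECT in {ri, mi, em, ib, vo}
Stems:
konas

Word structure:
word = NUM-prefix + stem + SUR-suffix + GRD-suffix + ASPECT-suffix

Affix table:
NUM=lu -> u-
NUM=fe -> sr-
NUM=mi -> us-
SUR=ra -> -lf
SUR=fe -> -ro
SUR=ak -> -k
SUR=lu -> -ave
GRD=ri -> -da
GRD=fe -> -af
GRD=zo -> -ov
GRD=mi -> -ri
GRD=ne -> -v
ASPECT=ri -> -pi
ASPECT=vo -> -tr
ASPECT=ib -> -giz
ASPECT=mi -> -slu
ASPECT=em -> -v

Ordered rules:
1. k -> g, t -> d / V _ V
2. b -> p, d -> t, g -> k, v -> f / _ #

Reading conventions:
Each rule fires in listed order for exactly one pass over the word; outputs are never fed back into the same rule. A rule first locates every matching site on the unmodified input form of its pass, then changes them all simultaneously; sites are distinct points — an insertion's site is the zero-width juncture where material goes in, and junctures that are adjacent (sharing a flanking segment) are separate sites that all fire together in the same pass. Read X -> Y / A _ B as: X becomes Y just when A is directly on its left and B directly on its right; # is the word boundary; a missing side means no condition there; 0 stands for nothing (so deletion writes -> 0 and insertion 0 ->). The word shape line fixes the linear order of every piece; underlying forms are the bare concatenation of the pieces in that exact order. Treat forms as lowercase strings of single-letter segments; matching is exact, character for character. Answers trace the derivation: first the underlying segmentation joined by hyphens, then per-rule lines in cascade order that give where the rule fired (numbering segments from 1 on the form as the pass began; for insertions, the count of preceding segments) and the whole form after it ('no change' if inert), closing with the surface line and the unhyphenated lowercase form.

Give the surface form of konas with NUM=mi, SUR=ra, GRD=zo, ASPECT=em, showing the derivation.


underlying: us-konas-lf-ov-v
1. k -> g, t -> d / V _ V: no change
2. b -> p, d -> t, g -> k, v -> f / _ #: fires at position(s) 12: uskonaslfovf
surface: uskonaslfovf


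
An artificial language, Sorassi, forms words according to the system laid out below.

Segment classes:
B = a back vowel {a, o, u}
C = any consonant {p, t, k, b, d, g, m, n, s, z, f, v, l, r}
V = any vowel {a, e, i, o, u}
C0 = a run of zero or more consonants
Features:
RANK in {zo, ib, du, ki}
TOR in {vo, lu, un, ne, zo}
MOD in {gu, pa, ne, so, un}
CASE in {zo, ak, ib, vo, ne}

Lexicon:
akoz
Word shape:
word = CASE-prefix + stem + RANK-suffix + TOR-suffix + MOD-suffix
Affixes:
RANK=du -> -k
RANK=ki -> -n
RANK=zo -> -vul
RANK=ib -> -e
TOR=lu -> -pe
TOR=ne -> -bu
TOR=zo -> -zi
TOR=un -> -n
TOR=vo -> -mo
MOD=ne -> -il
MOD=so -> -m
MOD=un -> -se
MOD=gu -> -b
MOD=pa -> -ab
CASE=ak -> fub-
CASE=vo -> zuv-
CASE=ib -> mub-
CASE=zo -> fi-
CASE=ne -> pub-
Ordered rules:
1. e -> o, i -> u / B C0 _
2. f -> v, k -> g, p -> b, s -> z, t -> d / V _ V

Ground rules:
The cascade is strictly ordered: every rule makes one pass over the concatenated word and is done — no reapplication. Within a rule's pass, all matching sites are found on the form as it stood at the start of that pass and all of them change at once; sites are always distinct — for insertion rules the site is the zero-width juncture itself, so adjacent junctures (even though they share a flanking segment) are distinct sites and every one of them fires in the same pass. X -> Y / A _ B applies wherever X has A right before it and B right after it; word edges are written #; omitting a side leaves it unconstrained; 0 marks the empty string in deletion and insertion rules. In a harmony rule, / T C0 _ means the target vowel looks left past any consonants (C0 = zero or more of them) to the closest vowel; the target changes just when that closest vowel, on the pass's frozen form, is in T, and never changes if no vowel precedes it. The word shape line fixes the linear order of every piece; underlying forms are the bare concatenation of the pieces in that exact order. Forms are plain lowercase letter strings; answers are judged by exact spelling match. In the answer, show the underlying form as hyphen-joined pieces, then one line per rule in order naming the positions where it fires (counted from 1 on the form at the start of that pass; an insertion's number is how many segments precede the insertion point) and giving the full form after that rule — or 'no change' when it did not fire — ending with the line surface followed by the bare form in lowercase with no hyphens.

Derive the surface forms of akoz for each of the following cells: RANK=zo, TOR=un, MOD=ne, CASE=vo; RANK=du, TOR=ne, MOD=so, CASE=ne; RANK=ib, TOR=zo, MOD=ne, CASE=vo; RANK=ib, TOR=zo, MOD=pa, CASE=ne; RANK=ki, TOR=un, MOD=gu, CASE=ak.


cell RANK=zo, TOR=un, MOD=ne, CASE=vo:
underlying: zuv-akoz-vul-n-il
1. e -> o, i -> u / B C0 _: fires at position(s) 12: zuvakozvulnul
2. f -> v, k -> g, p -> b, s -> z, t -> d / V _ V: fires at position(s) 5: zuvagozvulnul
surface: zuvagozvulnul

cell RANK=du, TOR=ne, MOD=so, CASE=ne:
underlying: pub-akoz-k-bu-m
1. e -> o, i -> u / B C0 _: no change
2. f -> v, k -> g, p -> b, s -> z, t -> d / V _ V: fires at position(s) 5: pubagozkbum
surface: pubagozkbum

cell RANK=ib, TOR=zo, MOD=ne, CASE=vo:
underlying: zuv-akoz-e-zi-il
1. e -> o, i -> u / B C0 _: fires at position(s) 8: zuvakozoziil
2. f -> v, k -> g, p -> b, s -> z, t -> d / V _ V: fires at position(s) 5: zuvagozoziil
surface: zuvagozoziil

cell RANK=ib, TOR=zo, MOD=pa, CASE=ne:
underlying: pub-akoz-e-zi-ab
1. e -> o, i -> u / B C0 _: fires at position(s) 8: pubakozoziab
2. f -> v, k -> g, p -> b, s -> z, t -> d / V _ V: fires at position(s) 5: pubagozoziab
surface: pubagozoziab

cell RANK=ki, TOR=un, MOD=gu, CASE=ak:
underlying: fub-akoz-n-n-b
1. e -> o, i -> u / B C0 _: no change
2. f -> v, k -> g, p -> b, s -> z, t -> d / V _ V: fires at position(s) 5: fubagoznnb
surface: fubagoznnb


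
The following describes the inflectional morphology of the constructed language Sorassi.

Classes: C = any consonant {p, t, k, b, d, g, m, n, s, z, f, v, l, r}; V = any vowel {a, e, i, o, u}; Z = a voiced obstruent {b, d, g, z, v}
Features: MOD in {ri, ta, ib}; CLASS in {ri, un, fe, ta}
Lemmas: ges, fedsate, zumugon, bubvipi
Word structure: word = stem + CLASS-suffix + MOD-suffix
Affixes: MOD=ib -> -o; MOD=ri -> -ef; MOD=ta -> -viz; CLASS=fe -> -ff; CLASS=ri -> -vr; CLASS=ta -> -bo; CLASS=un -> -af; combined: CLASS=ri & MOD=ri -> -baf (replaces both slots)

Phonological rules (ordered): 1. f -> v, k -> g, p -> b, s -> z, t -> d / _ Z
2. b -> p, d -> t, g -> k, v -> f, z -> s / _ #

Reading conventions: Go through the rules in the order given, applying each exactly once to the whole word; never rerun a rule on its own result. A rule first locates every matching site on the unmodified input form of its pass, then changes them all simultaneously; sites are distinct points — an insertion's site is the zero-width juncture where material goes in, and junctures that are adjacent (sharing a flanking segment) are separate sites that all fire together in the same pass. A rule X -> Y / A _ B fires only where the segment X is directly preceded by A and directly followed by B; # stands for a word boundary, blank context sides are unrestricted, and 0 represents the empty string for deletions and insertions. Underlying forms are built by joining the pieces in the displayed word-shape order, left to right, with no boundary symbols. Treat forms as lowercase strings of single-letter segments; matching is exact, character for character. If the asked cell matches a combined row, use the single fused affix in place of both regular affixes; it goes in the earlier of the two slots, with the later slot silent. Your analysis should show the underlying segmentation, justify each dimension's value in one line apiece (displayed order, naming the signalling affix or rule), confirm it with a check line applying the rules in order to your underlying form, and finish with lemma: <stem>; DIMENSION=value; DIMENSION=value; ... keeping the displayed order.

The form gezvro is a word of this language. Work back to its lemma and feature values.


underlying: ges-vr-o
MOD=ib - signalled by the affix -o
CLASS=ri - signalled by the affix -vr
check: gesvro -> gezvro -> gezvro
lemma: ges; MOD=ib; CLASS=ri


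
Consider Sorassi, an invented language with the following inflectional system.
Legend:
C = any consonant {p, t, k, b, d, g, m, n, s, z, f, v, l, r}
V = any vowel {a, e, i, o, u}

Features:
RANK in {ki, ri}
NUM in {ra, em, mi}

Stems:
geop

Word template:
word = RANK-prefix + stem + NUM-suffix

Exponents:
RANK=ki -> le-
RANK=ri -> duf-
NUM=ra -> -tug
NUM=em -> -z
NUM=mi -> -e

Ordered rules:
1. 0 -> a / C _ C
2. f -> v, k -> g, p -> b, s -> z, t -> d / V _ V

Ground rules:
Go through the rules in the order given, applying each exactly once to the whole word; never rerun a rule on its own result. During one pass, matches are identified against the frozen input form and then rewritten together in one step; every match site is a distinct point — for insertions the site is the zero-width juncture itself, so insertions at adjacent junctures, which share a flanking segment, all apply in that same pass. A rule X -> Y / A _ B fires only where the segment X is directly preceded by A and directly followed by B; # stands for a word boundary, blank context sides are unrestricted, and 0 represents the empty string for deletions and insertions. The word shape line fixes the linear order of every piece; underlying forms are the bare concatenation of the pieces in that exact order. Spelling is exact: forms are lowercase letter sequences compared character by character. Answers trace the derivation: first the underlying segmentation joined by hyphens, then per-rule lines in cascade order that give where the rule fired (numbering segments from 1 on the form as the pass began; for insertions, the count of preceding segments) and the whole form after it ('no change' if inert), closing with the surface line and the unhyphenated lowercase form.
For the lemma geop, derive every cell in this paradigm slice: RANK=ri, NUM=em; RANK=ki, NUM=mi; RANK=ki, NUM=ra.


cell RANK=ri, NUM=em:
underlying: duf-geop-z
1. 0 -> a / C _ C: inserts after position(s) 3, 7: dufageopaz
2. f -> v, k -> g, p -> b, s -> z, t -> d / V _ V: fires at position(s) 3, 8: duvageobaz
surface: duvageobaz

cell RANK=ki, NUM=mi:
underlying: le-geop-e
1. 0 -> a / C _ C: no change
2. f -> v, k -> g, p -> b, s -> z, t -> d / V _ V: fires at position(s) 6: legeobe
surface: legeobe

cell RANK=ki, NUM=ra:
underlying: le-geop-tug
1. 0 -> a / C _ C: inserts after position(s) 6: legeopatug
2. f -> v, k -> g, p -> b, s -> z, t -> d / V _ V: fires at position(s) 6, 8: legeobadug
surface: legeobadug


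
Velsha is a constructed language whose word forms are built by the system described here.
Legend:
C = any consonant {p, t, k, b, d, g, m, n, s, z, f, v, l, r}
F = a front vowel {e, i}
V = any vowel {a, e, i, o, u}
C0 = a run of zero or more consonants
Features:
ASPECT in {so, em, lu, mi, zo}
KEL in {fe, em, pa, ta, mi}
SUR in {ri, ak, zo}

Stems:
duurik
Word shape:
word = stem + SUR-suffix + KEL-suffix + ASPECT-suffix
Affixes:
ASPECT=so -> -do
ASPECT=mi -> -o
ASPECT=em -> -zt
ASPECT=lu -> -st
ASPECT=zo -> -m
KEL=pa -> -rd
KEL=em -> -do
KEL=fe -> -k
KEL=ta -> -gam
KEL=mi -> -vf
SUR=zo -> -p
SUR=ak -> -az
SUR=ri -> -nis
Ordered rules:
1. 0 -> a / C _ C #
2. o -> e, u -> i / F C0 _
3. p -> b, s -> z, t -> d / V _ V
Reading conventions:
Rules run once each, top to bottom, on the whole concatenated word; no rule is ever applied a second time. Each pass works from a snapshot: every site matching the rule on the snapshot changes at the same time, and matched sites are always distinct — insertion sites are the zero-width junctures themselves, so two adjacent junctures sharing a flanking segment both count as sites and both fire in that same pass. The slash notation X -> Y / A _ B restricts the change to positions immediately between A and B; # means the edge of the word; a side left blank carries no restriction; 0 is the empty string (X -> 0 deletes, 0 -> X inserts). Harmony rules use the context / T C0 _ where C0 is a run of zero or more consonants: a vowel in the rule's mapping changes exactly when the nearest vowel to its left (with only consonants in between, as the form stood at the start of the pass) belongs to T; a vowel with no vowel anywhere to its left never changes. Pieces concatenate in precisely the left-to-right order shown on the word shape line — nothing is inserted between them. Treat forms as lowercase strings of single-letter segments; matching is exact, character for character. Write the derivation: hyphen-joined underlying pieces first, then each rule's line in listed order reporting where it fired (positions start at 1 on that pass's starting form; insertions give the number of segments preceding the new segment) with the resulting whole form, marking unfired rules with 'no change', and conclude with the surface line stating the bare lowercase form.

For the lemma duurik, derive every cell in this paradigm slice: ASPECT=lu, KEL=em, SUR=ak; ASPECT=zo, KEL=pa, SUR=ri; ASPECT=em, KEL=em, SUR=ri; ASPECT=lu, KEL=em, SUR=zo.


cell ASPECT=lu, KEL=em, SUR=ak:
underlying: duurik-az-do-st
1. 0 -> a / C _ C #: inserts after position(s) 11: duurikazdosat
2. o -> e, u -> i / F C0 _: no change
3. p -> b, s -> z, t -> d / V _ V: fires at position(s) 11: duurikazdozat
surface: duurikazdozat

cell ASPECT=zo, KEL=pa, SUR=ri:
underlying: duurik-nis-rd-m
1. 0 -> a / C _ C #: inserts after position(s) 11: duuriknisrdam
2. o -> e, u -> i / F C0 _: no change
3. p -> b, s -> z, t -> d / V _ V: no change
surface: duuriknisrdam

cell ASPECT=em, KEL=em, SUR=ri:
underlying: duurik-nis-do-zt
1. 0 -> a / C _ C #: inserts after position(s) 12: duuriknisdozat
2. o -> e, u -> i / F C0 _: fires at position(s) 11: duuriknisdezat
3. p -> b, s -> z, t -> d / V _ V: no change
surface: duuriknisdezat

cell ASPECT=lu, KEL=em, SUR=zo:
underlying: duurik-p-do-st
1. 0 -> a / C _ C #: inserts after position(s) 10: duurikpdosat
2. o -> e, u -> i / F C0 _: fires at position(s) 9: duurikpdesat
3. p -> b, s -> z, t -> d / V _ V: fires at position(s) 10: duurikpdezat
surface: duurikpdezat


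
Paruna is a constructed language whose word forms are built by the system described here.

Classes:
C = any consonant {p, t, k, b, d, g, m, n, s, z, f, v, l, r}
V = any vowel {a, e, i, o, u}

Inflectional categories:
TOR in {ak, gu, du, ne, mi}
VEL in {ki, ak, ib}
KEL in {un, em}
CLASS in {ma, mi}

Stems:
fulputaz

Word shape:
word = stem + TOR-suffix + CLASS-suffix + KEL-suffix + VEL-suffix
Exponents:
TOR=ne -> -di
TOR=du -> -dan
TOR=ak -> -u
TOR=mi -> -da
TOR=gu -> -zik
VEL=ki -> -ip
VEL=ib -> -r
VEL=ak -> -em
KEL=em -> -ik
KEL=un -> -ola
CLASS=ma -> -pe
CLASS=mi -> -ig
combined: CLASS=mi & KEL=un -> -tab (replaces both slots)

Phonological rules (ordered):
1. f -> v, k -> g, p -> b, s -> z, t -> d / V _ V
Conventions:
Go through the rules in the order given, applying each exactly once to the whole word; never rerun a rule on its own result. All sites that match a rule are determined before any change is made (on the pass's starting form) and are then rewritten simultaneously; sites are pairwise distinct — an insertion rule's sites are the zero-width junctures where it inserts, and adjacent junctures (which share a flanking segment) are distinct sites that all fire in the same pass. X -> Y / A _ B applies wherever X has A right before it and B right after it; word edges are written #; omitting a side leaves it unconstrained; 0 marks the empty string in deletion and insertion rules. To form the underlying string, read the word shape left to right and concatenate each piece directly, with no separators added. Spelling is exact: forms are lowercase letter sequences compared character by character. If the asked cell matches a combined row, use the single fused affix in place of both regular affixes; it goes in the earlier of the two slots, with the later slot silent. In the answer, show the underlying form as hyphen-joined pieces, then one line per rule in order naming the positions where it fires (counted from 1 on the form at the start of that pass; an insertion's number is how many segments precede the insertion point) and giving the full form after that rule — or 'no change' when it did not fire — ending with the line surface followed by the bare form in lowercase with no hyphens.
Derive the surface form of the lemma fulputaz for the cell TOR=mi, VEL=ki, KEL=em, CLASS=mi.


underlying: fulputaz-da-ig-ik-ip
1. f -> v, k -> g, p -> b, s -> z, t -> d / V _ V: fires at position(s) 6, 14: fulpudazdaigigip
surface: fulpudazdaigigip


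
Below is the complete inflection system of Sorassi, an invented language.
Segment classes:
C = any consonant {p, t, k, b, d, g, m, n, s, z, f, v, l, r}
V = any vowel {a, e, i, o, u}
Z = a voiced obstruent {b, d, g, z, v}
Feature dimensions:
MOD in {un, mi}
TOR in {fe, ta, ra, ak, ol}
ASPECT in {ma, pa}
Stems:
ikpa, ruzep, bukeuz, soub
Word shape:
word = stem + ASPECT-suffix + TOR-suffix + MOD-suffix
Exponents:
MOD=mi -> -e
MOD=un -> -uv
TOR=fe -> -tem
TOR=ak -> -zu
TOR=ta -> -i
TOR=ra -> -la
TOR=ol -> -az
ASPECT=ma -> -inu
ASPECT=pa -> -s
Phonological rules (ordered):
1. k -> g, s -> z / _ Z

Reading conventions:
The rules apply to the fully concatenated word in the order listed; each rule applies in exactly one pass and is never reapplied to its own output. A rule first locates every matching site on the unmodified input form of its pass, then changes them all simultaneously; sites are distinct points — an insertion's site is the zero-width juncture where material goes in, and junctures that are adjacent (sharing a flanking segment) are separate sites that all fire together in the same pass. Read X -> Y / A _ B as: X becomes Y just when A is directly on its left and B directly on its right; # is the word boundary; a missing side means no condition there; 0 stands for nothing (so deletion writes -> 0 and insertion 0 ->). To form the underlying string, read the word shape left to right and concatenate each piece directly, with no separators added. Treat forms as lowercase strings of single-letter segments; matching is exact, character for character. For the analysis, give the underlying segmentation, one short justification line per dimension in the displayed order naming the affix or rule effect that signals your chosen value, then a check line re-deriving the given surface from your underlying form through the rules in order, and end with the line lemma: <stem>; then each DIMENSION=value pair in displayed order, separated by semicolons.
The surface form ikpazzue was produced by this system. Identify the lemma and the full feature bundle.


underlying: ikpa-s-zu-e
MOD=mi - signalled by the affix -e
TOR=ak - signalled by the affix -zu
ASPECT=pa - signalled by the affix -s
check: ikpaszue -> ikpazzue
lemma: ikpa; MOD=mi; TOR=ak; ASPECT=pa


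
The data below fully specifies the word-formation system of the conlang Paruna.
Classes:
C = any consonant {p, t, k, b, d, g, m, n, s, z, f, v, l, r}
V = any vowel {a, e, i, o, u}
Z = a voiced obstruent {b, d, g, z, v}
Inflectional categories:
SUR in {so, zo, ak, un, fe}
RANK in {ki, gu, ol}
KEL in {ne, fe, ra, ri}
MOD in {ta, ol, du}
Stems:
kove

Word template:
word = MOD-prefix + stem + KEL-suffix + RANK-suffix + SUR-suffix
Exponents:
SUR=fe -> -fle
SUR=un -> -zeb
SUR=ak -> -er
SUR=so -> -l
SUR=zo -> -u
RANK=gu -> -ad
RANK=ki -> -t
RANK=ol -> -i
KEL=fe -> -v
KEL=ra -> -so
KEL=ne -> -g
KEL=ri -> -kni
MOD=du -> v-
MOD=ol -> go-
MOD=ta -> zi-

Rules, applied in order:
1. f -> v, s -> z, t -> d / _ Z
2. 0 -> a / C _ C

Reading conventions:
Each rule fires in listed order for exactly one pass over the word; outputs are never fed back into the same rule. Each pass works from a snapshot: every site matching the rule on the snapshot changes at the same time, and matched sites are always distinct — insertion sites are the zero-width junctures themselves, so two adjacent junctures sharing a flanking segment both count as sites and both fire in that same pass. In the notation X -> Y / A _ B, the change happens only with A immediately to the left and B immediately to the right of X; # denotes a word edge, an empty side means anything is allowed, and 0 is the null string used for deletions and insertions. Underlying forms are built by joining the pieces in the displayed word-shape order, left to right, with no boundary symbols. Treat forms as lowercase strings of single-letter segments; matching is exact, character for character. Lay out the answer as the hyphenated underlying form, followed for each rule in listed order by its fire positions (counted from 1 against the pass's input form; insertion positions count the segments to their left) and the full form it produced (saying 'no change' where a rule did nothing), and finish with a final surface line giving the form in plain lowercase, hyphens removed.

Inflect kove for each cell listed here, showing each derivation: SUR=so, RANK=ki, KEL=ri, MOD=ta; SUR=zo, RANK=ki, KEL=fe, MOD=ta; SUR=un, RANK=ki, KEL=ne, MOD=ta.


cell SUR=so, RANK=ki, KEL=ri, MOD=ta:
underlying: zi-kove-kni-t-l
1. f -> v, s -> z, t -> d / _ Z: no change
2. 0 -> a / C _ C: inserts after position(s) 7, 10: zikovekanital
surface: zikovekanital

cell SUR=zo, RANK=ki, KEL=fe, MOD=ta:
underlying: zi-kove-v-t-u
1. f -> v, s -> z, t -> d / _ Z: no change
2. 0 -> a / C _ C: inserts after position(s) 7: zikovevatu
surface: zikovevatu

cell SUR=un, RANK=ki, KEL=ne, MOD=ta:
underlying: zi-kove-g-t-zeb
1. f -> v, s -> z, t -> d / _ Z: fires at position(s) 8: zikovegdzeb
2. 0 -> a / C _ C: inserts after position(s) 7, 8: zikovegadazeb
surface: zikovegadazeb


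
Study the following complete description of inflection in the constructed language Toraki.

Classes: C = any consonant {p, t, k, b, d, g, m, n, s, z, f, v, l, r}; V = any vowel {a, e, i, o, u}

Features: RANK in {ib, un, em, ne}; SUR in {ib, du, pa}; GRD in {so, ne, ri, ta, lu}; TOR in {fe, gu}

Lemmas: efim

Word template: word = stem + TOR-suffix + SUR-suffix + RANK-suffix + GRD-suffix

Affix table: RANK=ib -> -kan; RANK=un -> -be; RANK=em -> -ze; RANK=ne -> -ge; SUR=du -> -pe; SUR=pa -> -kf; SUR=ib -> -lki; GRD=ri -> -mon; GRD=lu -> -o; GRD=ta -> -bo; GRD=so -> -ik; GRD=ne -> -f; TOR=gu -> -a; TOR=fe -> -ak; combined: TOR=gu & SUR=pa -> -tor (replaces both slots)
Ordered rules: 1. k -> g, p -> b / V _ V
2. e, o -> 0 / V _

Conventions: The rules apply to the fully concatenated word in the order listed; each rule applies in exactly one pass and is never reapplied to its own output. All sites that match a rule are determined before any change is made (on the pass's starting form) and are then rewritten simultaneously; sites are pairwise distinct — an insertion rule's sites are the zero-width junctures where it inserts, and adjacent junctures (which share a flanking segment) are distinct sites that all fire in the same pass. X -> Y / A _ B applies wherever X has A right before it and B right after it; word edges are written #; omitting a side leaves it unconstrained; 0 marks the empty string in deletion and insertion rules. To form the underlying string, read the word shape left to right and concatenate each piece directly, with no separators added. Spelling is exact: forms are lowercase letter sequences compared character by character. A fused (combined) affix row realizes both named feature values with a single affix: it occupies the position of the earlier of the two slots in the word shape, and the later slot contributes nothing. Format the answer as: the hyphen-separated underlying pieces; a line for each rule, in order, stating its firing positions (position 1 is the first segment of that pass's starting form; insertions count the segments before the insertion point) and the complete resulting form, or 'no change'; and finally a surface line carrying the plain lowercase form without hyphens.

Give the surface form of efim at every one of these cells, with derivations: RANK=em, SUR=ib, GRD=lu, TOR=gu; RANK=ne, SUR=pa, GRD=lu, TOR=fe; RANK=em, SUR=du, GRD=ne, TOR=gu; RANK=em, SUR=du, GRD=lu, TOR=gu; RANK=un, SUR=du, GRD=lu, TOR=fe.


cell RANK=em, SUR=ib, GRD=lu, TOR=gu:
underlying: efim-a-lki-ze-o
1. k -> g, p -> b / V _ V: no change
2. e, o -> 0 / V _: fires at position(s) 11: efimalkize
surface: efimalkize

cell RANK=ne, SUR=pa, GRD=lu, TOR=fe:
underlying: efim-ak-kf-ge-o
1. k -> g, p -> b / V _ V: no change
2. e, o -> 0 / V _: fires at position(s) 11: efimakkfge
surface: efimakkfge

cell RANK=em, SUR=du, GRD=ne, TOR=gu:
underlying: efim-a-pe-ze-f
1. k -> g, p -> b / V _ V: fires at position(s) 6: efimabezef
2. e, o -> 0 / V _: no change
surface: efimabezef

cell RANK=em, SUR=du, GRD=lu, TOR=gu:
underlying: efim-a-pe-ze-o
1. k -> g, p -> b / V _ V: fires at position(s) 6: efimabezeo
2. e, o -> 0 / V _: fires at position(s) 10: efimabeze
surface: efimabeze

cell RANK=un, SUR=du, GRD=lu, TOR=fe:
underlying: efim-ak-pe-be-o
1. k -> g, p -> b / V _ V: no change
2. e, o -> 0 / V _: fires at position(s) 11: efimakpebe
surface: efimakpebe


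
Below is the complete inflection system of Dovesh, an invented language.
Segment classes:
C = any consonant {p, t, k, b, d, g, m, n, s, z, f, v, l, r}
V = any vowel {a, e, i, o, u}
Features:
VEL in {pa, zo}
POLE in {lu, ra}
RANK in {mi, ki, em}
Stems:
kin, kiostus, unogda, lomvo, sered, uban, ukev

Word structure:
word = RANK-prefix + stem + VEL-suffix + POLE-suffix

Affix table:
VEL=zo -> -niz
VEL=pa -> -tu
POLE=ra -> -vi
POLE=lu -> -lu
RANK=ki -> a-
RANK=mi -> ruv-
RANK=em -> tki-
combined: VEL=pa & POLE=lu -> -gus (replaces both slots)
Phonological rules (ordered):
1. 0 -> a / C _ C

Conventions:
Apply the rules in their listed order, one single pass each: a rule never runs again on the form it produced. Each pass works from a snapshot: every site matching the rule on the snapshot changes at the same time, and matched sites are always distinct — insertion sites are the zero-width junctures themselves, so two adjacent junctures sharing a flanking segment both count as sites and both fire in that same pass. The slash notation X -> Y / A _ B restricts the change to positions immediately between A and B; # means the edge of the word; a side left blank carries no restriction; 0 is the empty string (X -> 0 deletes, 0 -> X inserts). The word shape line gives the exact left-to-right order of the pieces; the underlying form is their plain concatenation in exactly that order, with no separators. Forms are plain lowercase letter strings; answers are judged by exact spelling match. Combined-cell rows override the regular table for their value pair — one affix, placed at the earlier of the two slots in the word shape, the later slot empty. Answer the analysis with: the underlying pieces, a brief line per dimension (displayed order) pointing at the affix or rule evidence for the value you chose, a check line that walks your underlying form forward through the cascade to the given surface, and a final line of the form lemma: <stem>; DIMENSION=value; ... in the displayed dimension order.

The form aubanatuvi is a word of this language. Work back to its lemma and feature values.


underlying: a-uban-tu-vi
VEL=pa - signalled by the affix -tu
POLE=ra - signalled by the affix -vi
RANK=ki - signalled by the affix a-
check: aubantuvi -> aubanatuvi
lemma: uban; VEL=pa; POLE=ra; RANK=ki


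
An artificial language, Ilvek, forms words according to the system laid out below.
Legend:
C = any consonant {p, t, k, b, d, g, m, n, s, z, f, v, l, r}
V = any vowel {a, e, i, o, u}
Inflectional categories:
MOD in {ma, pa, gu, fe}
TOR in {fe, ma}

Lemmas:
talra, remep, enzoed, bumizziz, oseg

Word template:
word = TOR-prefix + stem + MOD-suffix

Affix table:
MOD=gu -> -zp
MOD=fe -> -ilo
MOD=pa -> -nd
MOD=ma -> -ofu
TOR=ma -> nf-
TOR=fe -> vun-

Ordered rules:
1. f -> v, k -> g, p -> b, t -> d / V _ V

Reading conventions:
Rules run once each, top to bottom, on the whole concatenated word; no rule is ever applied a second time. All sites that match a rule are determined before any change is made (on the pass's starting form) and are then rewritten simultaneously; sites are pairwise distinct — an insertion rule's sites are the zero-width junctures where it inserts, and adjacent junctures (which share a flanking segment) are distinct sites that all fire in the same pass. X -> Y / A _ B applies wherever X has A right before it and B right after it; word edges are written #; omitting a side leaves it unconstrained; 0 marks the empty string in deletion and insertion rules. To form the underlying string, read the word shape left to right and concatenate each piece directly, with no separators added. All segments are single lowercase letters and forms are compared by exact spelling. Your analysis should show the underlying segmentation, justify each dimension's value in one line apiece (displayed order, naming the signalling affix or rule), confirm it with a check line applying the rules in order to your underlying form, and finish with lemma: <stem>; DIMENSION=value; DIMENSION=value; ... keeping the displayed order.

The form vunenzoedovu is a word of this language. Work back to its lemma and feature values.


underlying: vun-enzoed-ofu
MOD=ma - signalled by the affix -ofu
TOR=fe - signalled by the affix vun-
check: vunenzoedofu -> vunenzoedovu
lemma: enzoed; MOD=ma; TOR=fe


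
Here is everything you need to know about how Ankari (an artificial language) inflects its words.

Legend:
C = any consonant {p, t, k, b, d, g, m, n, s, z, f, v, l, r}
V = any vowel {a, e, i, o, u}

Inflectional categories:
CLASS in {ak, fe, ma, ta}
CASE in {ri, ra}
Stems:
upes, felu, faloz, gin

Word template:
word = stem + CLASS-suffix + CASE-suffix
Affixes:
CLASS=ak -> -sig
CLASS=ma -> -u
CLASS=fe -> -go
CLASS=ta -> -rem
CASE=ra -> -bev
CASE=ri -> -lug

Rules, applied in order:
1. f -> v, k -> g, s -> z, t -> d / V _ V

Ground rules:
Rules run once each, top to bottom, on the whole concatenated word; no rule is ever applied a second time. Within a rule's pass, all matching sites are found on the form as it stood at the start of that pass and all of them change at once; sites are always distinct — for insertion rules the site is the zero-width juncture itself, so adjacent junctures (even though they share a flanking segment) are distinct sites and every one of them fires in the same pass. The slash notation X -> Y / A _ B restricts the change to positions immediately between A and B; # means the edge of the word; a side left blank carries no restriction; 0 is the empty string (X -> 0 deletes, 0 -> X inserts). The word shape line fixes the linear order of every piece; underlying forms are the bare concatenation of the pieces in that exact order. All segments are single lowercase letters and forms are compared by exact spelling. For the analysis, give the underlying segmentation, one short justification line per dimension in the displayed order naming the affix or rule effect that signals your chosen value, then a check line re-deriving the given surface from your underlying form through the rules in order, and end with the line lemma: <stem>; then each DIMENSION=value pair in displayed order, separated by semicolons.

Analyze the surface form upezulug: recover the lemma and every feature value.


underlying: upes-u-lug
CLASS=ma - signalled by the affix -u
CASE=ri - signalled by the affix -lug
check: upesulug -> upezulug
lemma: upes; CLASS=ma; CASE=ri


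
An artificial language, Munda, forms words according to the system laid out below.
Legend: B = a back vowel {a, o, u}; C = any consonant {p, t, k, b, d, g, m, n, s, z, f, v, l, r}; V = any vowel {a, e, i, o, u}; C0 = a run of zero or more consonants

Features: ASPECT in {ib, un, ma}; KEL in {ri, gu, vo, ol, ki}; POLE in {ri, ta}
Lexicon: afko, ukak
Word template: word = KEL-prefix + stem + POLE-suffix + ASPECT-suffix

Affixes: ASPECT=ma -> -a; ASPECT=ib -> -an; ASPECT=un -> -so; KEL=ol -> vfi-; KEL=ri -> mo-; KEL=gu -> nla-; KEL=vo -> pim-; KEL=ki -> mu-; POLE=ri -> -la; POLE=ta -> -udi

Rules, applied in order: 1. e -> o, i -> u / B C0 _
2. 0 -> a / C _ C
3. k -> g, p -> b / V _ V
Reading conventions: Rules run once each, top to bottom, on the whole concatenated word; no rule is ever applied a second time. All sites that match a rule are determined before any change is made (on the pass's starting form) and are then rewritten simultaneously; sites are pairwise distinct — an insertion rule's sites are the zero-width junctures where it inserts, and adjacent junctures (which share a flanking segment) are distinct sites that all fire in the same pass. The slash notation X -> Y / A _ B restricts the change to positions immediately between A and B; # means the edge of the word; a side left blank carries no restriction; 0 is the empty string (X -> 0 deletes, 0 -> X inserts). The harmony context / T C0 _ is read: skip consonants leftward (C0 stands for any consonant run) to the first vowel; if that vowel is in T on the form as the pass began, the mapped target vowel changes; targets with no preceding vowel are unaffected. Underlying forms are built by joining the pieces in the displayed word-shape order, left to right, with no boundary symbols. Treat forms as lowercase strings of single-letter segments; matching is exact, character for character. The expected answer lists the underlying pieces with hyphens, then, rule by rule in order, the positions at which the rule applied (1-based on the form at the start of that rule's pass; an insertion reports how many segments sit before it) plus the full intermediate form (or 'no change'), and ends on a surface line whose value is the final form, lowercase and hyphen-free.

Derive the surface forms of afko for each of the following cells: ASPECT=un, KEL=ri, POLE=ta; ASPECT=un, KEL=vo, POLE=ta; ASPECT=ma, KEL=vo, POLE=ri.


cell ASPECT=un, KEL=ri, POLE=ta:
underlying: mo-afko-udi-so
1. e -> o, i -> u / B C0 _: fires at position(s) 9: moafkouduso
2. 0 -> a / C _ C: inserts after position(s) 4: moafakouduso
3. k -> g, p -> b / V _ V: fires at position(s) 6: moafagouduso
surface: moafagouduso

cell ASPECT=un, KEL=vo, POLE=ta:
underlying: pim-afko-udi-so
1. e -> o, i -> u / B C0 _: fires at position(s) 10: pimafkouduso
2. 0 -> a / C _ C: inserts after position(s) 5: pimafakouduso
3. k -> g, p -> b / V _ V: fires at position(s) 7: pimafagouduso
surface: pimafagouduso

cell ASPECT=ma, KEL=vo, POLE=ri:
underlying: pim-afko-la-a
1. e -> o, i -> u / B C0 _: no change
2. 0 -> a / C _ C: inserts after position(s) 5: pimafakolaa
3. k -> g, p -> b / V _ V: fires at position(s) 7: pimafagolaa
surface: pimafagolaa


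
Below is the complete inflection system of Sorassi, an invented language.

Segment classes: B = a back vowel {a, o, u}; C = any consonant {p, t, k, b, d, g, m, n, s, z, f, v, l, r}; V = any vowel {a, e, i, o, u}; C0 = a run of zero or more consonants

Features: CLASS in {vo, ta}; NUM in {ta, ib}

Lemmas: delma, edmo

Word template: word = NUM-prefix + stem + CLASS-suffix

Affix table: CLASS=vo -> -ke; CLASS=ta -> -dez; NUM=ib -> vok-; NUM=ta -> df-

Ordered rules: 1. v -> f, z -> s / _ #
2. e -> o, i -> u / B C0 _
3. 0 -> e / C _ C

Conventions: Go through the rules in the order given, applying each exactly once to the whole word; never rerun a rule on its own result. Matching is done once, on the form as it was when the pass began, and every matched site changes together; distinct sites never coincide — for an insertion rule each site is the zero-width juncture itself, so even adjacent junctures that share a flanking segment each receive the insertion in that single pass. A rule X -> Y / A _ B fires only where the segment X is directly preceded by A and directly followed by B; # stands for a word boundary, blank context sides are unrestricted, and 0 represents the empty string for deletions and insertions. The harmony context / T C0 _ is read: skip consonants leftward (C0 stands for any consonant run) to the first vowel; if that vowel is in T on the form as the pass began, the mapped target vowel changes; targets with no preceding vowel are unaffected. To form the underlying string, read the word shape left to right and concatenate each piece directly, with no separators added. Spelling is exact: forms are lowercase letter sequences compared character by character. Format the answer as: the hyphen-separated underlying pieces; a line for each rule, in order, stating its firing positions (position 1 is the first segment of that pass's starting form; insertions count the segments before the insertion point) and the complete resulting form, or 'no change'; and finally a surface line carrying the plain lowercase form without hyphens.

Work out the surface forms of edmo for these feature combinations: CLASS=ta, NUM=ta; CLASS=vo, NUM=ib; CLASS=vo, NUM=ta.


cell CLASS=ta, NUM=ta:
underlying: df-edmo-dez
1. v -> f, z -> s / _ #: fires at position(s) 9: dfedmodes
2. e -> o, i -> u / B C0 _: fires at position(s) 8: dfedmodos
3. 0 -> e / C _ C: inserts after position(s) 1, 4: defedemodos
surface: defedemodos

cell CLASS=vo, NUM=ib:
underlying: vok-edmo-ke
1. v -> f, z -> s / _ #: no change
2. e -> o, i -> u / B C0 _: fires at position(s) 4, 9: vokodmoko
3. 0 -> e / C _ C: inserts after position(s) 5: vokodemoko
surface: vokodemoko

cell CLASS=vo, NUM=ta:
underlying: df-edmo-ke
1. v -> f, z -> s / _ #: no change
2. e -> o, i -> u / B C0 _: fires at position(s) 8: dfedmoko
3. 0 -> e / C _ C: inserts after position(s) 1, 4: defedemoko
surface: defedemoko


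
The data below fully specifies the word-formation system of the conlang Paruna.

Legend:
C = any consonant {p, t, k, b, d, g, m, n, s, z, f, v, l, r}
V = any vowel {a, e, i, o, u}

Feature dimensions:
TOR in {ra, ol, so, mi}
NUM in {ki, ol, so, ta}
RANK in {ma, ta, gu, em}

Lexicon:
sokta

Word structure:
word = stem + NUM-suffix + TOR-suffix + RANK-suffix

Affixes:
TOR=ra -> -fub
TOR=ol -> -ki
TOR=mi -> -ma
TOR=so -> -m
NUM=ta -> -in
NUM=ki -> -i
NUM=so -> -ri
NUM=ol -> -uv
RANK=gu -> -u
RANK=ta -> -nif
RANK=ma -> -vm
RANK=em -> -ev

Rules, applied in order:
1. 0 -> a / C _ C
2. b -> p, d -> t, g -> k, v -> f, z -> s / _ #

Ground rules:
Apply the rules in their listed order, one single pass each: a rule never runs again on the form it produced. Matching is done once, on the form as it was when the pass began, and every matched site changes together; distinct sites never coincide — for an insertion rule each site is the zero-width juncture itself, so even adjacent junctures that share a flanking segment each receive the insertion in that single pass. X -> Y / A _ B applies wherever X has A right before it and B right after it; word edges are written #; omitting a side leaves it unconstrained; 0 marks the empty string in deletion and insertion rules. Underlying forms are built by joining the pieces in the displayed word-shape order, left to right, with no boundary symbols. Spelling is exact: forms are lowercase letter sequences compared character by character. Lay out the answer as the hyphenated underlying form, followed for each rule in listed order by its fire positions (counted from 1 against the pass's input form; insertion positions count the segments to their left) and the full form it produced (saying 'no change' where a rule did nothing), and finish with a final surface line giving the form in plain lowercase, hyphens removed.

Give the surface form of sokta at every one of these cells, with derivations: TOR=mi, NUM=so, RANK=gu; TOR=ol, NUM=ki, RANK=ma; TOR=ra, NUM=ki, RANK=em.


cell TOR=mi, NUM=so, RANK=gu:
underlying: sokta-ri-ma-u
1. 0 -> a / C _ C: inserts after position(s) 3: sokatarimau
2. b -> p, d -> t, g -> k, v -> f, z -> s / _ #: no change
surface: sokatarimau

cell TOR=ol, NUM=ki, RANK=ma:
underlying: sokta-i-ki-vm
1. 0 -> a / C _ C: inserts after position(s) 3, 9: sokataikivam
2. b -> p, d -> t, g -> k, v -> f, z -> s / _ #: no change
surface: sokataikivam

cell TOR=ra, NUM=ki, RANK=em:
underlying: sokta-i-fub-ev
1. 0 -> a / C _ C: inserts after position(s) 3: sokataifubev
2. b -> p, d -> t, g -> k, v -> f, z -> s / _ #: fires at position(s) 12: sokataifubef
surface: sokataifubef
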